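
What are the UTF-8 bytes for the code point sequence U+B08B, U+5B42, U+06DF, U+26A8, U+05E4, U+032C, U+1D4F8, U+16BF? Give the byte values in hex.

EB 82 8B E5 AD 82 DB 9F E2 9A A8 D7 A4 CC AC F0 9D 93 B8 E1 9A BF

U+B08B: 3-byte form → EB 82 8B.
U+5B42: 3-byte form → E5 AD 82.
U+06DF: 2-byte form → DB 9F.
U+26A8: 3-byte form → E2 9A A8.
U+05E4: 2-byte form → D7 A4.
U+032C: 2-byte form → CC AC.
U+1D4F8: 4-byte form → F0 9D 93 B8.
U+16BF: 3-byte form → E1 9A BF.
Concatenated (22 bytes): EB 82 8B E5 AD 82 DB 9F E2 9A A8 D7 A4 CC AC F0 9D 93 B8 E1 9A BF.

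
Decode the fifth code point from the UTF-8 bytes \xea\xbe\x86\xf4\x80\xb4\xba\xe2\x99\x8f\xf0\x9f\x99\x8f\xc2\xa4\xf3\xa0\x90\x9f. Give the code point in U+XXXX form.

U+00A4

Offset 0: leading byte 0xEA = 11101010 → 3-byte char #1 = EA BE 86.
Offset 3: leading byte 0xF4 = 11110100 → 4-byte char #2 = F4 80 B4 BA.
Offset 7: leading byte 0xE2 = 11100010 → 3-byte char #3 = E2 99 8F.
Offset 10: leading byte 0xF0 = 11110000 → 4-byte char #4 = F0 9F 99 8F.
Offset 14: leading byte 0xC2 = 11000010 → 2-byte char #5 = C2 A4.
Leading byte 0xC2 = 11000010 matches 110xxxxx → 2-byte sequence.
Byte 1: 0xC2 = 11000010, payload 00010 (5 bits).
Byte 2: 0xA4 = 10100100 (10xxxxxx ✓), payload 100100.
Concatenate: 00010100100 = 0xA4 (11 bits → U+00A4).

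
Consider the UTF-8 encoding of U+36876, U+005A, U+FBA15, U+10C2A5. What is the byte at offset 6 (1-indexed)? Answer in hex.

1-indexed offset 6 is 0-indexed offset 5.
U+36876 → 4-byte form F0 B6 A1 B6 at offsets 0–3.
U+005A → 1-byte form 5A at offsets 4–4.
U+FBA15 → 4-byte form F3 BB A8 95 at offsets 5–8.
Offset 5 falls in char 3's range; it's byte 1 of F3 BB A8 95 = 0xF3.

0xF3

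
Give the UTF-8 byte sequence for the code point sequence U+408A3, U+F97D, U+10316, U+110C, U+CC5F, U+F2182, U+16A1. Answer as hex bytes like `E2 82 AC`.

F1 80 A2 A3 EF A5 BD F0 90 8C 96 E1 84 8C EC B1 9F F3 B2 86 82 E1 9A A1

U+408A3: 4-byte form → F1 80 A2 A3.
U+F97D: 3-byte form → EF A5 BD.
U+10316: 4-byte form → F0 90 8C 96.
U+110C: 3-byte form → E1 84 8C.
U+CC5F: 3-byte form → EC B1 9F.
U+F2182: 4-byte form → F3 B2 86 82.
U+16A1: 3-byte form → E1 9A A1.
Concatenated (24 bytes): F1 80 A2 A3 EF A5 BD F0 90 8C 96 E1 84 8C EC B1 9F F3 B2 86 82 E1 9A A1.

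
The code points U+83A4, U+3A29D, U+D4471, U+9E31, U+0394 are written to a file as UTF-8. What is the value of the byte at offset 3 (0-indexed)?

U+83A4 → 3-byte form E8 8E A4 at offsets 0–2.
U+3A29D → 4-byte form F0 BA 8A 9D at offsets 3–6.
Offset 3 falls in char 2's range; it's byte 1 of F0 BA 8A 9D = 0xF0.

0xF0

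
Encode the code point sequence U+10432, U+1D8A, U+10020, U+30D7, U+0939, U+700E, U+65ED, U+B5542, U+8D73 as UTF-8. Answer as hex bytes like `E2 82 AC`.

U+10432: 4-byte form → F0 90 90 B2.
U+1D8A: 3-byte form → E1 B6 8A.
U+10020: 4-byte form → F0 90 80 A0.
U+30D7: 3-byte form → E3 83 97.
U+0939: 3-byte form → E0 A4 B9.
U+700E: 3-byte form → E7 80 8E.
U+65ED: 3-byte form → E6 97 AD.
U+B5542: 4-byte form → F2 B5 95 82.
U+8D73: 3-byte form → E8 B5 B3.
Concatenated (30 bytes): F0 90 90 B2 E1 B6 8A F0 90 80 A0 E3 83 97 E0 A4 B9 E7 80 8E E6 97 AD F2 B5 95 82 E8 B5 B3.

F0 90 90 B2 E1 B6 8A F0 90 80 A0 E3 83 97 E0 A4 B9 E7 80 8E E6 97 AD F2 B5 95 82 E8 B5 B3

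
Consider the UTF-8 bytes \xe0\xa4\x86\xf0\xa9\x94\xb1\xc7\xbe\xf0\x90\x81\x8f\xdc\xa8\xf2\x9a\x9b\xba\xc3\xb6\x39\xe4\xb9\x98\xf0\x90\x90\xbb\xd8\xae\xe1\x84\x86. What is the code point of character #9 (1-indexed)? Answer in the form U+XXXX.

U+4E58

Offset 0: leading byte 0xE0 = 11100000 → 3-byte char #1 = E0 A4 86.
Offset 3: leading byte 0xF0 = 11110000 → 4-byte char #2 = F0 A9 94 B1.
Offset 7: leading byte 0xC7 = 11000111 → 2-byte char #3 = C7 BE.
Offset 9: leading byte 0xF0 = 11110000 → 4-byte char #4 = F0 90 81 8F.
Offset 13: leading byte 0xDC = 11011100 → 2-byte char #5 = DC A8.
Offset 15: leading byte 0xF2 = 11110010 → 4-byte char #6 = F2 9A 9B BA.
Offset 19: leading byte 0xC3 = 11000011 → 2-byte char #7 = C3 B6.
Offset 21: leading byte 0x39 = 00111001 → 1-byte char #8 = 39.
Offset 22: leading byte 0xE4 = 11100100 → 3-byte char #9 = E4 B9 98.
Leading byte 0xE4 = 11100100 matches 1110xxxx → 3-byte sequence.
Byte 1: 0xE4 = 11100100, payload 0100 (4 bits).
Byte 2: 0xB9 = 10111001 (10xxxxxx ✓), payload 111001.
Byte 3: 0x98 = 10011000 (10xxxxxx ✓), payload 011000.
Concatenate: 0100111001011000 = 0x4E58 (16 bits → U+4E58).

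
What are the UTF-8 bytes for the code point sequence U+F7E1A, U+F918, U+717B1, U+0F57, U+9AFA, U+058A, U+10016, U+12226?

U+F7E1A: 4-byte form → F3 B7 B8 9A.
U+F918: 3-byte form → EF A4 98.
U+717B1: 4-byte form → F1 B1 9E B1.
U+0F57: 3-byte form → E0 BD 97.
U+9AFA: 3-byte form → E9 AB BA.
U+058A: 2-byte form → D6 8A.
U+10016: 4-byte form → F0 90 80 96.
U+12226: 4-byte form → F0 92 88 A6.
Concatenated (27 bytes): F3 B7 B8 9A EF A4 98 F1 B1 9E B1 E0 BD 97 E9 AB BA D6 8A F0 90 80 96 F0 92 88 A6.

F3 B7 B8 9A EF A4 98 F1 B1 9E B1 E0 BD 97 E9 AB BA D6 8A F0 90 80 96 F0 92 88 A6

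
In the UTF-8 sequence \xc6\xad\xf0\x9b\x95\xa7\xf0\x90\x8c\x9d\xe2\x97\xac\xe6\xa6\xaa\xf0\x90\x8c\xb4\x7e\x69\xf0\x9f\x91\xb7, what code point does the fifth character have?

Offset 0: leading byte 0xC6 = 11000110 → 2-byte char #1 = C6 AD.
Offset 2: leading byte 0xF0 = 11110000 → 4-byte char #2 = F0 9B 95 A7.
Offset 6: leading byte 0xF0 = 11110000 → 4-byte char #3 = F0 90 8C 9D.
Offset 10: leading byte 0xE2 = 11100010 → 3-byte char #4 = E2 97 AC.
Offset 13: leading byte 0xE6 = 11100110 → 3-byte char #5 = E6 A6 AA.
Leading byte 0xE6 = 11100110 matches 1110xxxx → 3-byte sequence.
Byte 1: 0xE6 = 11100110, payload 0110 (4 bits).
Byte 2: 0xA6 = 10100110 (10xxxxxx ✓), payload 100110.
Byte 3: 0xAA = 10101010 (10xxxxxx ✓), payload 101010.
Concatenate: 0110100110101010 = 0x69AA (16 bits → U+69AA).

U+69AA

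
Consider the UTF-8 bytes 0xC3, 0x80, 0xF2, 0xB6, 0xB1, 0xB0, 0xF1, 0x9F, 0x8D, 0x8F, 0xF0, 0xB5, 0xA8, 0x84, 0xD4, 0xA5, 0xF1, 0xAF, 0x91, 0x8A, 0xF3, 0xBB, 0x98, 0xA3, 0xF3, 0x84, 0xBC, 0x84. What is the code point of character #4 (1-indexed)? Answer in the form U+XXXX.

U+35A04

Offset 0: leading byte 0xC3 = 11000011 → 2-byte char #1 = C3 80.
Offset 2: leading byte 0xF2 = 11110010 → 4-byte char #2 = F2 B6 B1 B0.
Offset 6: leading byte 0xF1 = 11110001 → 4-byte char #3 = F1 9F 8D 8F.
Offset 10: leading byte 0xF0 = 11110000 → 4-byte char #4 = F0 B5 A8 84.
Leading byte 0xF0 = 11110000 matches 11110xxx → 4-byte sequence.
Byte 1: 0xF0 = 11110000, payload 000 (3 bits).
Byte 2: 0xB5 = 10110101 (10xxxxxx ✓), payload 110101.
Byte 3: 0xA8 = 10101000 (10xxxxxx ✓), payload 101000.
Byte 4: 0x84 = 10000100 (10xxxxxx ✓), payload 000100.
Concatenate: 000110101101000000100 = 0x35A04 (21 bits → U+35A04).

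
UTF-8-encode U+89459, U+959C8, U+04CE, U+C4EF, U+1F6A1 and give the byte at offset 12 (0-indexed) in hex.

U+89459 → 4-byte form F2 89 91 99 at offsets 0–3.
U+959C8 → 4-byte form F2 95 A7 88 at offsets 4–7.
U+04CE → 2-byte form D3 8E at offsets 8–9.
U+C4EF → 3-byte form EC 93 AF at offsets 10–12.
Offset 12 falls in char 4's range; it's byte 3 of EC 93 AF = 0xAF.

0xAF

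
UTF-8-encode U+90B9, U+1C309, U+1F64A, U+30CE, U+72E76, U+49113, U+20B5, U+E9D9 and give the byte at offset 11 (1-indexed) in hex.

0x8A

1-indexed offset 11 is 0-indexed offset 10.
U+90B9 → 3-byte form E9 82 B9 at offsets 0–2.
U+1C309 → 4-byte form F0 9C 8C 89 at offsets 3–6.
U+1F64A → 4-byte form F0 9F 99 8A at offsets 7–10.
Offset 10 falls in char 3's range; it's byte 4 of F0 9F 99 8A = 0x8A.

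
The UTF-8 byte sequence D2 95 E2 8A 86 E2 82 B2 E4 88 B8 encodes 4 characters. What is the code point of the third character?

Offset 0: leading byte 0xD2 = 11010010 → 2-byte char #1 = D2 95.
Offset 2: leading byte 0xE2 = 11100010 → 3-byte char #2 = E2 8A 86.
Offset 5: leading byte 0xE2 = 11100010 → 3-byte char #3 = E2 82 B2.
Leading byte 0xE2 = 11100010 matches 1110xxxx → 3-byte sequence.
Byte 1: 0xE2 = 11100010, payload 0010 (4 bits).
Byte 2: 0x82 = 10000010 (10xxxxxx ✓), payload 000010.
Byte 3: 0xB2 = 10110010 (10xxxxxx ✓), payload 110010.
Concatenate: 0010000010110010 = 0x20B2 (16 bits → U+20B2).

U+20B2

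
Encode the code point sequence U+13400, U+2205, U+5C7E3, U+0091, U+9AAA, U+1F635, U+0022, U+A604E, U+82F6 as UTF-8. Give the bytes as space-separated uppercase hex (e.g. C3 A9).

U+13400: 4-byte form → F0 93 90 80.
U+2205: 3-byte form → E2 88 85.
U+5C7E3: 4-byte form → F1 9C 9F A3.
U+0091: 2-byte form → C2 91.
U+9AAA: 3-byte form → E9 AA AA.
U+1F635: 4-byte form → F0 9F 98 B5.
U+0022: 1-byte form → 22.
U+A604E: 4-byte form → F2 A6 81 8E.
U+82F6: 3-byte form → E8 8B B6.
Concatenated (28 bytes): F0 93 90 80 E2 88 85 F1 9C 9F A3 C2 91 E9 AA AA F0 9F 98 B5 22 F2 A6 81 8E E8 8B B6.

F0 93 90 80 E2 88 85 F1 9C 9F A3 C2 91 E9 AA AA F0 9F 98 B5 22 F2 A6 81 8E E8 8B B6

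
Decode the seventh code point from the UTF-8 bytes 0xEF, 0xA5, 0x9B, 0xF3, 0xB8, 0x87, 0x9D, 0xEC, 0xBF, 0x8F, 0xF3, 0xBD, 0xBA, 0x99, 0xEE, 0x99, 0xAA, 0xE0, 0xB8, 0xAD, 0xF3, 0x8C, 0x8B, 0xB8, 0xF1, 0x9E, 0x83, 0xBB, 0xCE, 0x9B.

U+CC2F8

Offset 0: leading byte 0xEF = 11101111 → 3-byte char #1 = EF A5 9B.
Offset 3: leading byte 0xF3 = 11110011 → 4-byte char #2 = F3 B8 87 9D.
Offset 7: leading byte 0xEC = 11101100 → 3-byte char #3 = EC BF 8F.
Offset 10: leading byte 0xF3 = 11110011 → 4-byte char #4 = F3 BD BA 99.
Offset 14: leading byte 0xEE = 11101110 → 3-byte char #5 = EE 99 AA.
Offset 17: leading byte 0xE0 = 11100000 → 3-byte char #6 = E0 B8 AD.
Offset 20: leading byte 0xF3 = 11110011 → 4-byte char #7 = F3 8C 8B B8.
Leading byte 0xF3 = 11110011 matches 11110xxx → 4-byte sequence.
Byte 1: 0xF3 = 11110011, payload 011 (3 bits).
Byte 2: 0x8C = 10001100 (10xxxxxx ✓), payload 001100.
Byte 3: 0x8B = 10001011 (10xxxxxx ✓), payload 001011.
Byte 4: 0xB8 = 10111000 (10xxxxxx ✓), payload 111000.
Concatenate: 011001100001011111000 = 0xCC2F8 (21 bits → U+CC2F8).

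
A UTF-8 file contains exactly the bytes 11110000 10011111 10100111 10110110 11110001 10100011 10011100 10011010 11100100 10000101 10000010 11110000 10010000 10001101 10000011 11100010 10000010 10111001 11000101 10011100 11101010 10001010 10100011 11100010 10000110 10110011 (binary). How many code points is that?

8

Byte at offset 0: 0xF0 = 11110000 → 4-byte char (#1). Advance 4.
Byte at offset 4: 0xF1 = 11110001 → 4-byte char (#2). Advance 4.
Byte at offset 8: 0xE4 = 11100100 → 3-byte char (#3). Advance 3.
Byte at offset 11: 0xF0 = 11110000 → 4-byte char (#4). Advance 4.
Byte at offset 15: 0xE2 = 11100010 → 3-byte char (#5). Advance 3.
Byte at offset 18: 0xC5 = 11000101 → 2-byte char (#6). Advance 2.
Byte at offset 20: 0xEA = 11101010 → 3-byte char (#7). Advance 3.
Byte at offset 23: 0xE2 = 11100010 → 3-byte char (#8). Advance 3.
Reached end at offset 26 after 8 code points.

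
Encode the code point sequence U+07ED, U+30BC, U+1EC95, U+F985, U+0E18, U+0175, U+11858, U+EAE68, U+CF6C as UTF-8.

U+07ED: 2-byte form → DF AD.
U+30BC: 3-byte form → E3 82 BC.
U+1EC95: 4-byte form → F0 9E B2 95.
U+F985: 3-byte form → EF A6 85.
U+0E18: 3-byte form → E0 B8 98.
U+0175: 2-byte form → C5 B5.
U+11858: 4-byte form → F0 91 A1 98.
U+EAE68: 4-byte form → F3 AA B9 A8.
U+CF6C: 3-byte form → EC BD AC.
Concatenated (28 bytes): DF AD E3 82 BC F0 9E B2 95 EF A6 85 E0 B8 98 C5 B5 F0 91 A1 98 F3 AA B9 A8 EC BD AC.

DF AD E3 82 BC F0 9E B2 95 EF A6 85 E0 B8 98 C5 B5 F0 91 A1 98 F3 AA B9 A8 EC BD AC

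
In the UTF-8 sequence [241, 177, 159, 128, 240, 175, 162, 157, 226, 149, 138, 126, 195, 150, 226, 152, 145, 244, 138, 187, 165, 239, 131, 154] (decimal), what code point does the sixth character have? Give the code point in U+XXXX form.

Offset 0: leading byte 0xF1 = 11110001 → 4-byte char #1 = F1 B1 9F 80.
Offset 4: leading byte 0xF0 = 11110000 → 4-byte char #2 = F0 AF A2 9D.
Offset 8: leading byte 0xE2 = 11100010 → 3-byte char #3 = E2 95 8A.
Offset 11: leading byte 0x7E = 01111110 → 1-byte char #4 = 7E.
Offset 12: leading byte 0xC3 = 11000011 → 2-byte char #5 = C3 96.
Offset 14: leading byte 0xE2 = 11100010 → 3-byte char #6 = E2 98 91.
Leading byte 0xE2 = 11100010 matches 1110xxxx → 3-byte sequence.
Byte 1: 0xE2 = 11100010, payload 0010 (4 bits).
Byte 2: 0x98 = 10011000 (10xxxxxx ✓), payload 011000.
Byte 3: 0x91 = 10010001 (10xxxxxx ✓), payload 010001.
Concatenate: 0010011000010001 = 0x2611 (16 bits → U+2611).

U+2611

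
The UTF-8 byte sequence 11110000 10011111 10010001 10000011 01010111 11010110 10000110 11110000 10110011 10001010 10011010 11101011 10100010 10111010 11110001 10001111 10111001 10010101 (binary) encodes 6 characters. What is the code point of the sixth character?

Offset 0: leading byte 0xF0 = 11110000 → 4-byte char #1 = F0 9F 91 83.
Offset 4: leading byte 0x57 = 01010111 → 1-byte char #2 = 57.
Offset 5: leading byte 0xD6 = 11010110 → 2-byte char #3 = D6 86.
Offset 7: leading byte 0xF0 = 11110000 → 4-byte char #4 = F0 B3 8A 9A.
Offset 11: leading byte 0xEB = 11101011 → 3-byte char #5 = EB A2 BA.
Offset 14: leading byte 0xF1 = 11110001 → 4-byte char #6 = F1 8F B9 95.
Leading byte 0xF1 = 11110001 matches 11110xxx → 4-byte sequence.
Byte 1: 0xF1 = 11110001, payload 001 (3 bits).
Byte 2: 0x8F = 10001111 (10xxxxxx ✓), payload 001111.
Byte 3: 0xB9 = 10111001 (10xxxxxx ✓), payload 111001.
Byte 4: 0x95 = 10010101 (10xxxxxx ✓), payload 010101.
Concatenate: 001001111111001010101 = 0x4FE55 (21 bits → U+4FE55).

U+4FE55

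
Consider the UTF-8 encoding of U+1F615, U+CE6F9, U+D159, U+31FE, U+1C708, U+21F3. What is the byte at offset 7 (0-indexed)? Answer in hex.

U+1F615 → 4-byte form F0 9F 98 95 at offsets 0–3.
U+CE6F9 → 4-byte form F3 8E 9B B9 at offsets 4–7.
Offset 7 falls in char 2's range; it's byte 4 of F3 8E 9B B9 = 0xB9.

0xB9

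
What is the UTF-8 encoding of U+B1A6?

U+B1A6 = 0xB1A6 = 45478 decimal. In range U+0800–U+FFFF → 3-byte form: 1110xxxx 10xxxxxx 10xxxxxx.
Binary (16 bits): 1011000110100110.
Split 4+6+6: 1011 | 000110 | 100110.
Byte 1: 11101011 = 0xEB.
Byte 2: 10000110 = 0x86.
Byte 3: 10100110 = 0xA6.

EB 86 A6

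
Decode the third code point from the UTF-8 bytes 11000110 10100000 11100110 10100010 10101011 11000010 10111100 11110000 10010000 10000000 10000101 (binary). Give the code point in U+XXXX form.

U+00BC

Offset 0: leading byte 0xC6 = 11000110 → 2-byte char #1 = C6 A0.
Offset 2: leading byte 0xE6 = 11100110 → 3-byte char #2 = E6 A2 AB.
Offset 5: leading byte 0xC2 = 11000010 → 2-byte char #3 = C2 BC.
Leading byte 0xC2 = 11000010 matches 110xxxxx → 2-byte sequence.
Byte 1: 0xC2 = 11000010, payload 00010 (5 bits).
Byte 2: 0xBC = 10111100 (10xxxxxx ✓), payload 111100.
Concatenate: 00010111100 = 0xBC (11 bits → U+00BC).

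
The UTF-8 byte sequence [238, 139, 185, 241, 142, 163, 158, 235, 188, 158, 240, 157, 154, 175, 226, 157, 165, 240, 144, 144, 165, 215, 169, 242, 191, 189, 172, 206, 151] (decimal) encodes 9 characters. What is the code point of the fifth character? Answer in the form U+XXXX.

U+2765

Offset 0: leading byte 0xEE = 11101110 → 3-byte char #1 = EE 8B B9.
Offset 3: leading byte 0xF1 = 11110001 → 4-byte char #2 = F1 8E A3 9E.
Offset 7: leading byte 0xEB = 11101011 → 3-byte char #3 = EB BC 9E.
Offset 10: leading byte 0xF0 = 11110000 → 4-byte char #4 = F0 9D 9A AF.
Offset 14: leading byte 0xE2 = 11100010 → 3-byte char #5 = E2 9D A5.
Leading byte 0xE2 = 11100010 matches 1110xxxx → 3-byte sequence.
Byte 1: 0xE2 = 11100010, payload 0010 (4 bits).
Byte 2: 0x9D = 10011101 (10xxxxxx ✓), payload 011101.
Byte 3: 0xA5 = 10100101 (10xxxxxx ✓), payload 100101.
Concatenate: 0010011101100101 = 0x2765 (16 bits → U+2765).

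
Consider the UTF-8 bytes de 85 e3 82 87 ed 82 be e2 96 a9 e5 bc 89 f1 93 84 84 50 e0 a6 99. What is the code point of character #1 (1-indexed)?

U+0785

Offset 0: leading byte 0xDE = 11011110 → 2-byte char #1 = DE 85.
Leading byte 0xDE = 11011110 matches 110xxxxx → 2-byte sequence.
Byte 1: 0xDE = 11011110, payload 11110 (5 bits).
Byte 2: 0x85 = 10000101 (10xxxxxx ✓), payload 000101.
Concatenate: 11110000101 = 0x785 (11 bits → U+0785).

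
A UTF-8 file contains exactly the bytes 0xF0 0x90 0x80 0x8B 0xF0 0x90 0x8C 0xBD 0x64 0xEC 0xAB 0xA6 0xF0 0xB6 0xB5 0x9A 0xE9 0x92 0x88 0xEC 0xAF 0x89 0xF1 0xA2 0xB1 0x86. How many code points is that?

8

Byte at offset 0: 0xF0 = 11110000 → 4-byte char (#1). Advance 4.
Byte at offset 4: 0xF0 = 11110000 → 4-byte char (#2). Advance 4.
Byte at offset 8: 0x64 = 01100100 → 1-byte char (#3). Advance 1.
Byte at offset 9: 0xEC = 11101100 → 3-byte char (#4). Advance 3.
Byte at offset 12: 0xF0 = 11110000 → 4-byte char (#5). Advance 4.
Byte at offset 16: 0xE9 = 11101001 → 3-byte char (#6). Advance 3.
Byte at offset 19: 0xEC = 11101100 → 3-byte char (#7). Advance 3.
Byte at offset 22: 0xF1 = 11110001 → 4-byte char (#8). Advance 4.
Reached end at offset 26 after 8 code points.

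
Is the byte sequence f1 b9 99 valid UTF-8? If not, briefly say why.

invalid (sequence truncated)

Leading byte 0xF1 = 11110001 → 4-byte form, but only 3 bytes are present.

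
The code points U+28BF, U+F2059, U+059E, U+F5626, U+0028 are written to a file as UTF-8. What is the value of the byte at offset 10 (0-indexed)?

U+28BF → 3-byte form E2 A2 BF at offsets 0–2.
U+F2059 → 4-byte form F3 B2 81 99 at offsets 3–6.
U+059E → 2-byte form D6 9E at offsets 7–8.
U+F5626 → 4-byte form F3 B5 98 A6 at offsets 9–12.
Offset 10 falls in char 4's range; it's byte 2 of F3 B5 98 A6 = 0xB5.

0xB5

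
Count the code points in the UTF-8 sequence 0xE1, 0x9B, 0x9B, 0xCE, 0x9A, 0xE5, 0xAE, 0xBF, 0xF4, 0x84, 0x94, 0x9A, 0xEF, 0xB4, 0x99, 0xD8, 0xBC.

Byte at offset 0: 0xE1 = 11100001 → 3-byte char (#1). Advance 3.
Byte at offset 3: 0xCE = 11001110 → 2-byte char (#2). Advance 2.
Byte at offset 5: 0xE5 = 11100101 → 3-byte char (#3). Advance 3.
Byte at offset 8: 0xF4 = 11110100 → 4-byte char (#4). Advance 4.
Byte at offset 12: 0xEF = 11101111 → 3-byte char (#5). Advance 3.
Byte at offset 15: 0xD8 = 11011000 → 2-byte char (#6). Advance 2.
Reached end at offset 17 after 6 code points.

6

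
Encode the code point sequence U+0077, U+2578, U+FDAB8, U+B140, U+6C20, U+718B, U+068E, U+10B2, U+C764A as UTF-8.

U+0077: 1-byte form → 77.
U+2578: 3-byte form → E2 95 B8.
U+FDAB8: 4-byte form → F3 BD AA B8.
U+B140: 3-byte form → EB 85 80.
U+6C20: 3-byte form → E6 B0 A0.
U+718B: 3-byte form → E7 86 8B.
U+068E: 2-byte form → DA 8E.
U+10B2: 3-byte form → E1 82 B2.
U+C764A: 4-byte form → F3 87 99 8A.
Concatenated (26 bytes): 77 E2 95 B8 F3 BD AA B8 EB 85 80 E6 B0 A0 E7 86 8B DA 8E E1 82 B2 F3 87 99 8A.

77 E2 95 B8 F3 BD AA B8 EB 85 80 E6 B0 A0 E7 86 8B DA 8E E1 82 B2 F3 87 99 8A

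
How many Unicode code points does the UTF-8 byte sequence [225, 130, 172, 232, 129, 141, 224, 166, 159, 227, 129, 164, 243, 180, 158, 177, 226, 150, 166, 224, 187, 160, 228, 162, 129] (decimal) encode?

8

Byte at offset 0: 0xE1 = 11100001 → 3-byte char (#1). Advance 3.
Byte at offset 3: 0xE8 = 11101000 → 3-byte char (#2). Advance 3.
Byte at offset 6: 0xE0 = 11100000 → 3-byte char (#3). Advance 3.
Byte at offset 9: 0xE3 = 11100011 → 3-byte char (#4). Advance 3.
Byte at offset 12: 0xF3 = 11110011 → 4-byte char (#5). Advance 4.
Byte at offset 16: 0xE2 = 11100010 → 3-byte char (#6). Advance 3.
Byte at offset 19: 0xE0 = 11100000 → 3-byte char (#7). Advance 3.
Byte at offset 22: 0xE4 = 11100100 → 3-byte char (#8). Advance 3.
Reached end at offset 25 after 8 code points.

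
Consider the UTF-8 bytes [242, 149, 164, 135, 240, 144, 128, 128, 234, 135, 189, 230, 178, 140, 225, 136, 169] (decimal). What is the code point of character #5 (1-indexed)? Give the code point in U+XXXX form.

U+1229

Offset 0: leading byte 0xF2 = 11110010 → 4-byte char #1 = F2 95 A4 87.
Offset 4: leading byte 0xF0 = 11110000 → 4-byte char #2 = F0 90 80 80.
Offset 8: leading byte 0xEA = 11101010 → 3-byte char #3 = EA 87 BD.
Offset 11: leading byte 0xE6 = 11100110 → 3-byte char #4 = E6 B2 8C.
Offset 14: leading byte 0xE1 = 11100001 → 3-byte char #5 = E1 88 A9.
Leading byte 0xE1 = 11100001 matches 1110xxxx → 3-byte sequence.
Byte 1: 0xE1 = 11100001, payload 0001 (4 bits).
Byte 2: 0x88 = 10001000 (10xxxxxx ✓), payload 001000.
Byte 3: 0xA9 = 10101001 (10xxxxxx ✓), payload 101001.
Concatenate: 0001001000101001 = 0x1229 (16 bits → U+1229).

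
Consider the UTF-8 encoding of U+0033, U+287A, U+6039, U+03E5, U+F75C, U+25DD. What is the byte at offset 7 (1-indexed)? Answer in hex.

0xB9

1-indexed offset 7 is 0-indexed offset 6.
U+0033 → 1-byte form 33 at offsets 0–0.
U+287A → 3-byte form E2 A1 BA at offsets 1–3.
U+6039 → 3-byte form E6 80 B9 at offsets 4–6.
Offset 6 falls in char 3's range; it's byte 3 of E6 80 B9 = 0xB9.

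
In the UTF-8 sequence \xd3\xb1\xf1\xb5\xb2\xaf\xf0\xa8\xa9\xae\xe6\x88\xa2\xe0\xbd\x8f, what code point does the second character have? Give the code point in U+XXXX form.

U+75CAF

Offset 0: leading byte 0xD3 = 11010011 → 2-byte char #1 = D3 B1.
Offset 2: leading byte 0xF1 = 11110001 → 4-byte char #2 = F1 B5 B2 AF.
Leading byte 0xF1 = 11110001 matches 11110xxx → 4-byte sequence.
Byte 1: 0xF1 = 11110001, payload 001 (3 bits).
Byte 2: 0xB5 = 10110101 (10xxxxxx ✓), payload 110101.
Byte 3: 0xB2 = 10110010 (10xxxxxx ✓), payload 110010.
Byte 4: 0xAF = 10101111 (10xxxxxx ✓), payload 101111.
Concatenate: 001110101110010101111 = 0x75CAF (21 bits → U+75CAF).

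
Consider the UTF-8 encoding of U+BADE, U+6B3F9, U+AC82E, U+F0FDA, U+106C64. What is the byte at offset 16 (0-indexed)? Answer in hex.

U+BADE → 3-byte form EB AB 9E at offsets 0–2.
U+6B3F9 → 4-byte form F1 AB 8F B9 at offsets 3–6.
U+AC82E → 4-byte form F2 AC A0 AE at offsets 7–10.
U+F0FDA → 4-byte form F3 B0 BF 9A at offsets 11–14.
U+106C64 → 4-byte form F4 86 B1 A4 at offsets 15–18.
Offset 16 falls in char 5's range; it's byte 2 of F4 86 B1 A4 = 0x86.

0x86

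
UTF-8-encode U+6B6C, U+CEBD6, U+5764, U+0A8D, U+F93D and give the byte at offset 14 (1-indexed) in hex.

1-indexed offset 14 is 0-indexed offset 13.
U+6B6C → 3-byte form E6 AD AC at offsets 0–2.
U+CEBD6 → 4-byte form F3 8E AF 96 at offsets 3–6.
U+5764 → 3-byte form E5 9D A4 at offsets 7–9.
U+0A8D → 3-byte form E0 AA 8D at offsets 10–12.
U+F93D → 3-byte form EF A4 BD at offsets 13–15.
Offset 13 falls in char 5's range; it's byte 1 of EF A4 BD = 0xEF.

0xEF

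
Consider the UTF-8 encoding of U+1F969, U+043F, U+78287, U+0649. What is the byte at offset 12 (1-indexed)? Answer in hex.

1-indexed offset 12 is 0-indexed offset 11.
U+1F969 → 4-byte form F0 9F A5 A9 at offsets 0–3.
U+043F → 2-byte form D0 BF at offsets 4–5.
U+78287 → 4-byte form F1 B8 8A 87 at offsets 6–9.
U+0649 → 2-byte form D9 89 at offsets 10–11.
Offset 11 falls in char 4's range; it's byte 2 of D9 89 = 0x89.

0x89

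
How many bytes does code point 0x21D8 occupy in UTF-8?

U+21D8 = 0x21D8. UTF-8 uses 1 byte below 0x80, 2 below 0x800, 3 below 0x10000, 4 up to 0x10FFFF. 0x21D8 is in U+0800–U+FFFF → 3 bytes.

3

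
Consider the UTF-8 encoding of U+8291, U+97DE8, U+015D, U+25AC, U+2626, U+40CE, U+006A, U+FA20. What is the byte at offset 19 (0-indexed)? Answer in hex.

0xEF

U+8291 → 3-byte form E8 8A 91 at offsets 0–2.
U+97DE8 → 4-byte form F2 97 B7 A8 at offsets 3–6.
U+015D → 2-byte form C5 9D at offsets 7–8.
U+25AC → 3-byte form E2 96 AC at offsets 9–11.
U+2626 → 3-byte form E2 98 A6 at offsets 12–14.
U+40CE → 3-byte form E4 83 8E at offsets 15–17.
U+006A → 1-byte form 6A at offsets 18–18.
U+FA20 → 3-byte form EF A8 A0 at offsets 19–21.
Offset 19 falls in char 8's range; it's byte 1 of EF A8 A0 = 0xEF.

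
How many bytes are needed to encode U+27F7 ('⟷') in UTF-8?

U+27F7 = 0x27F7. UTF-8 uses 1 byte below 0x80, 2 below 0x800, 3 below 0x10000, 4 up to 0x10FFFF. 0x27F7 is in U+0800–U+FFFF → 3 bytes.

3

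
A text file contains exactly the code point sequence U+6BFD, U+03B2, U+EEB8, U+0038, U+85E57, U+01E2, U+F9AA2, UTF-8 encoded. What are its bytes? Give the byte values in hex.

E6 AF BD CE B2 EE BA B8 38 F2 85 B9 97 C7 A2 F3 B9 AA A2

U+6BFD: 3-byte form → E6 AF BD.
U+03B2: 2-byte form → CE B2.
U+EEB8: 3-byte form → EE BA B8.
U+0038: 1-byte form → 38.
U+85E57: 4-byte form → F2 85 B9 97.
U+01E2: 2-byte form → C7 A2.
U+F9AA2: 4-byte form → F3 B9 AA A2.
Concatenated (19 bytes): E6 AF BD CE B2 EE BA B8 38 F2 85 B9 97 C7 A2 F3 B9 AA A2.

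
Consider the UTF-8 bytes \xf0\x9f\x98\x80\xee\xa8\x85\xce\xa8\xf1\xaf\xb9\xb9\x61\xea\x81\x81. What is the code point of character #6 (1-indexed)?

U+A041

Offset 0: leading byte 0xF0 = 11110000 → 4-byte char #1 = F0 9F 98 80.
Offset 4: leading byte 0xEE = 11101110 → 3-byte char #2 = EE A8 85.
Offset 7: leading byte 0xCE = 11001110 → 2-byte char #3 = CE A8.
Offset 9: leading byte 0xF1 = 11110001 → 4-byte char #4 = F1 AF B9 B9.
Offset 13: leading byte 0x61 = 01100001 → 1-byte char #5 = 61.
Offset 14: leading byte 0xEA = 11101010 → 3-byte char #6 = EA 81 81.
Leading byte 0xEA = 11101010 matches 1110xxxx → 3-byte sequence.
Byte 1: 0xEA = 11101010, payload 1010 (4 bits).
Byte 2: 0x81 = 10000001 (10xxxxxx ✓), payload 000001.
Byte 3: 0x81 = 10000001 (10xxxxxx ✓), payload 000001.
Concatenate: 1010000001000001 = 0xA041 (16 bits → U+A041).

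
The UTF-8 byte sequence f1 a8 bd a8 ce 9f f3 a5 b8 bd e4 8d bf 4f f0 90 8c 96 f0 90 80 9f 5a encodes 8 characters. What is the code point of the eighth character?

U+005A

Offset 0: leading byte 0xF1 = 11110001 → 4-byte char #1 = F1 A8 BD A8.
Offset 4: leading byte 0xCE = 11001110 → 2-byte char #2 = CE 9F.
Offset 6: leading byte 0xF3 = 11110011 → 4-byte char #3 = F3 A5 B8 BD.
Offset 10: leading byte 0xE4 = 11100100 → 3-byte char #4 = E4 8D BF.
Offset 13: leading byte 0x4F = 01001111 → 1-byte char #5 = 4F.
Offset 14: leading byte 0xF0 = 11110000 → 4-byte char #6 = F0 90 8C 96.
Offset 18: leading byte 0xF0 = 11110000 → 4-byte char #7 = F0 90 80 9F.
Offset 22: leading byte 0x5A = 01011010 → 1-byte char #8 = 5A.
Leading byte 0x5A = 01011010 matches 0xxxxxxx → 1-byte sequence.
Byte 1: 0x5A = 01011010, payload 1011010 (7 bits).
Concatenate: 1011010 = 0x5A (7 bits → U+005A).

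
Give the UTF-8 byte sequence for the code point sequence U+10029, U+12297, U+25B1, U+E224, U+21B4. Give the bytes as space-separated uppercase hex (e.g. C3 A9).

U+10029: 4-byte form → F0 90 80 A9.
U+12297: 4-byte form → F0 92 8A 97.
U+25B1: 3-byte form → E2 96 B1.
U+E224: 3-byte form → EE 88 A4.
U+21B4: 3-byte form → E2 86 B4.
Concatenated (17 bytes): F0 90 80 A9 F0 92 8A 97 E2 96 B1 EE 88 A4 E2 86 B4.

F0 90 80 A9 F0 92 8A 97 E2 96 B1 EE 88 A4 E2 86 B4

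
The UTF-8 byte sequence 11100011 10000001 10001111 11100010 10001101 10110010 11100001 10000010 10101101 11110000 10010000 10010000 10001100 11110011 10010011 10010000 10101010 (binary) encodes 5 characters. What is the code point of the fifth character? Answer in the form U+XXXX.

U+D342A

Offset 0: leading byte 0xE3 = 11100011 → 3-byte char #1 = E3 81 8F.
Offset 3: leading byte 0xE2 = 11100010 → 3-byte char #2 = E2 8D B2.
Offset 6: leading byte 0xE1 = 11100001 → 3-byte char #3 = E1 82 AD.
Offset 9: leading byte 0xF0 = 11110000 → 4-byte char #4 = F0 90 90 8C.
Offset 13: leading byte 0xF3 = 11110011 → 4-byte char #5 = F3 93 90 AA.
Leading byte 0xF3 = 11110011 matches 11110xxx → 4-byte sequence.
Byte 1: 0xF3 = 11110011, payload 011 (3 bits).
Byte 2: 0x93 = 10010011 (10xxxxxx ✓), payload 010011.
Byte 3: 0x90 = 10010000 (10xxxxxx ✓), payload 010000.
Byte 4: 0xAA = 10101010 (10xxxxxx ✓), payload 101010.
Concatenate: 011010011010000101010 = 0xD342A (21 bits → U+D342A).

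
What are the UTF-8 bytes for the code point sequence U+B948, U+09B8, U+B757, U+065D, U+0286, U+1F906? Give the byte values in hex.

U+B948: 3-byte form → EB A5 88.
U+09B8: 3-byte form → E0 A6 B8.
U+B757: 3-byte form → EB 9D 97.
U+065D: 2-byte form → D9 9D.
U+0286: 2-byte form → CA 86.
U+1F906: 4-byte form → F0 9F A4 86.
Concatenated (17 bytes): EB A5 88 E0 A6 B8 EB 9D 97 D9 9D CA 86 F0 9F A4 86.

EB A5 88 E0 A6 B8 EB 9D 97 D9 9D CA 86 F0 9F A4 86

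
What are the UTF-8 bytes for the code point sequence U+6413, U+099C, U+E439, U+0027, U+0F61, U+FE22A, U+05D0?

E6 90 93 E0 A6 9C EE 90 B9 27 E0 BD A1 F3 BE 88 AA D7 90

U+6413: 3-byte form → E6 90 93.
U+099C: 3-byte form → E0 A6 9C.
U+E439: 3-byte form → EE 90 B9.
U+0027: 1-byte form → 27.
U+0F61: 3-byte form → E0 BD A1.
U+FE22A: 4-byte form → F3 BE 88 AA.
U+05D0: 2-byte form → D7 90.
Concatenated (19 bytes): E6 90 93 E0 A6 9C EE 90 B9 27 E0 BD A1 F3 BE 88 AA D7 90.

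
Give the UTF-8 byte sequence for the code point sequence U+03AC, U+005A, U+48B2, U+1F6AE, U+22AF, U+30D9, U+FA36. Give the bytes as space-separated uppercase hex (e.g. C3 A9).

U+03AC: 2-byte form → CE AC.
U+005A: 1-byte form → 5A.
U+48B2: 3-byte form → E4 A2 B2.
U+1F6AE: 4-byte form → F0 9F 9A AE.
U+22AF: 3-byte form → E2 8A AF.
U+30D9: 3-byte form → E3 83 99.
U+FA36: 3-byte form → EF A8 B6.
Concatenated (19 bytes): CE AC 5A E4 A2 B2 F0 9F 9A AE E2 8A AF E3 83 99 EF A8 B6.

CE AC 5A E4 A2 B2 F0 9F 9A AE E2 8A AF E3 83 99 EF A8 B6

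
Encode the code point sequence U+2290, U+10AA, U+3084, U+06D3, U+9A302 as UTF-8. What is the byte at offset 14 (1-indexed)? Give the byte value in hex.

1-indexed offset 14 is 0-indexed offset 13.
U+2290 → 3-byte form E2 8A 90 at offsets 0–2.
U+10AA → 3-byte form E1 82 AA at offsets 3–5.
U+3084 → 3-byte form E3 82 84 at offsets 6–8.
U+06D3 → 2-byte form DB 93 at offsets 9–10.
U+9A302 → 4-byte form F2 9A 8C 82 at offsets 11–14.
Offset 13 falls in char 5's range; it's byte 3 of F2 9A 8C 82 = 0x8C.

0x8C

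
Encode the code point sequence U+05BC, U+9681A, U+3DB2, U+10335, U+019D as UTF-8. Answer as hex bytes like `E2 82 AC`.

U+05BC: 2-byte form → D6 BC.
U+9681A: 4-byte form → F2 96 A0 9A.
U+3DB2: 3-byte form → E3 B6 B2.
U+10335: 4-byte form → F0 90 8C B5.
U+019D: 2-byte form → C6 9D.
Concatenated (15 bytes): D6 BC F2 96 A0 9A E3 B6 B2 F0 90 8C B5 C6 9D.

D6 BC F2 96 A0 9A E3 B6 B2 F0 90 8C B5 C6 9D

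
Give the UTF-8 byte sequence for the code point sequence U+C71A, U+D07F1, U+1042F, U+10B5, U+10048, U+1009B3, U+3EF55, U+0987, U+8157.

EC 9C 9A F3 90 9F B1 F0 90 90 AF E1 82 B5 F0 90 81 88 F4 80 A6 B3 F0 BE BD 95 E0 A6 87 E8 85 97

U+C71A: 3-byte form → EC 9C 9A.
U+D07F1: 4-byte form → F3 90 9F B1.
U+1042F: 4-byte form → F0 90 90 AF.
U+10B5: 3-byte form → E1 82 B5.
U+10048: 4-byte form → F0 90 81 88.
U+1009B3: 4-byte form → F4 80 A6 B3.
U+3EF55: 4-byte form → F0 BE BD 95.
U+0987: 3-byte form → E0 A6 87.
U+8157: 3-byte form → E8 85 97.
Concatenated (32 bytes): EC 9C 9A F3 90 9F B1 F0 90 90 AF E1 82 B5 F0 90 81 88 F4 80 A6 B3 F0 BE BD 95 E0 A6 87 E8 85 97.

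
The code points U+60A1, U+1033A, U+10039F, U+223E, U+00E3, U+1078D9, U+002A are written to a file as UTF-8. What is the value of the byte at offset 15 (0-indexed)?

0xA3

U+60A1 → 3-byte form E6 82 A1 at offsets 0–2.
U+1033A → 4-byte form F0 90 8C BA at offsets 3–6.
U+10039F → 4-byte form F4 80 8E 9F at offsets 7–10.
U+223E → 3-byte form E2 88 BE at offsets 11–13.
U+00E3 → 2-byte form C3 A3 at offsets 14–15.
Offset 15 falls in char 5's range; it's byte 2 of C3 A3 = 0xA3.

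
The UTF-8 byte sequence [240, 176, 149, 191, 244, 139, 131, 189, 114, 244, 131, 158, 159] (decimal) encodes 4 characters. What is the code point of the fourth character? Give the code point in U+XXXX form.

Offset 0: leading byte 0xF0 = 11110000 → 4-byte char #1 = F0 B0 95 BF.
Offset 4: leading byte 0xF4 = 11110100 → 4-byte char #2 = F4 8B 83 BD.
Offset 8: leading byte 0x72 = 01110010 → 1-byte char #3 = 72.
Offset 9: leading byte 0xF4 = 11110100 → 4-byte char #4 = F4 83 9E 9F.
Leading byte 0xF4 = 11110100 matches 11110xxx → 4-byte sequence.
Byte 1: 0xF4 = 11110100, payload 100 (3 bits).
Byte 2: 0x83 = 10000011 (10xxxxxx ✓), payload 000011.
Byte 3: 0x9E = 10011110 (10xxxxxx ✓), payload 011110.
Byte 4: 0x9F = 10011111 (10xxxxxx ✓), payload 011111.
Concatenate: 100000011011110011111 = 0x10379F (21 bits → U+10379F).

U+10379F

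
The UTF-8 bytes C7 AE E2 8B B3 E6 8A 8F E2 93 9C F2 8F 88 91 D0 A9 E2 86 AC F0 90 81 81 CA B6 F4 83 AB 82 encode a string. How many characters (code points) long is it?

10

Byte at offset 0: 0xC7 = 11000111 → 2-byte char (#1). Advance 2.
Byte at offset 2: 0xE2 = 11100010 → 3-byte char (#2). Advance 3.
Byte at offset 5: 0xE6 = 11100110 → 3-byte char (#3). Advance 3.
Byte at offset 8: 0xE2 = 11100010 → 3-byte char (#4). Advance 3.
Byte at offset 11: 0xF2 = 11110010 → 4-byte char (#5). Advance 4.
Byte at offset 15: 0xD0 = 11010000 → 2-byte char (#6). Advance 2.
Byte at offset 17: 0xE2 = 11100010 → 3-byte char (#7). Advance 3.
Byte at offset 20: 0xF0 = 11110000 → 4-byte char (#8). Advance 4.
Byte at offset 24: 0xCA = 11001010 → 2-byte char (#9). Advance 2.
Byte at offset 26: 0xF4 = 11110100 → 4-byte char (#10). Advance 4.
Reached end at offset 30 after 10 code points.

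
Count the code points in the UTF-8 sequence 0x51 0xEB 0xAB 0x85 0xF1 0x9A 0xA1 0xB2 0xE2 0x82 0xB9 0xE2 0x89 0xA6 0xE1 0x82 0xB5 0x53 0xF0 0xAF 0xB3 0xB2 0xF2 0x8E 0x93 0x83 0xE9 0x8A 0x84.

Byte at offset 0: 0x51 = 01010001 → 1-byte char (#1). Advance 1.
Byte at offset 1: 0xEB = 11101011 → 3-byte char (#2). Advance 3.
Byte at offset 4: 0xF1 = 11110001 → 4-byte char (#3). Advance 4.
Byte at offset 8: 0xE2 = 11100010 → 3-byte char (#4). Advance 3.
Byte at offset 11: 0xE2 = 11100010 → 3-byte char (#5). Advance 3.
Byte at offset 14: 0xE1 = 11100001 → 3-byte char (#6). Advance 3.
Byte at offset 17: 0x53 = 01010011 → 1-byte char (#7). Advance 1.
Byte at offset 18: 0xF0 = 11110000 → 4-byte char (#8). Advance 4.
Byte at offset 22: 0xF2 = 11110010 → 4-byte char (#9). Advance 4.
Byte at offset 26: 0xE9 = 11101001 → 3-byte char (#10). Advance 3.
Reached end at offset 29 after 10 code points.

10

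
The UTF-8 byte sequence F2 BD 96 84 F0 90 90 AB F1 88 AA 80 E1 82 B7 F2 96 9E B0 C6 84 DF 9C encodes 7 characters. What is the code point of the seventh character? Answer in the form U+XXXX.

Offset 0: leading byte 0xF2 = 11110010 → 4-byte char #1 = F2 BD 96 84.
Offset 4: leading byte 0xF0 = 11110000 → 4-byte char #2 = F0 90 90 AB.
Offset 8: leading byte 0xF1 = 11110001 → 4-byte char #3 = F1 88 AA 80.
Offset 12: leading byte 0xE1 = 11100001 → 3-byte char #4 = E1 82 B7.
Offset 15: leading byte 0xF2 = 11110010 → 4-byte char #5 = F2 96 9E B0.
Offset 19: leading byte 0xC6 = 11000110 → 2-byte char #6 = C6 84.
Offset 21: leading byte 0xDF = 11011111 → 2-byte char #7 = DF 9C.
Leading byte 0xDF = 11011111 matches 110xxxxx → 2-byte sequence.
Byte 1: 0xDF = 11011111, payload 11111 (5 bits).
Byte 2: 0x9C = 10011100 (10xxxxxx ✓), payload 011100.
Concatenate: 11111011100 = 0x7DC (11 bits → U+07DC).

U+07DC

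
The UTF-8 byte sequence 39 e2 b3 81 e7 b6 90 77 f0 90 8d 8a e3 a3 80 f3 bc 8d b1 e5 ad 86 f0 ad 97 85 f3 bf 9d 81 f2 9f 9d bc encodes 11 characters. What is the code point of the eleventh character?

U+9F77C

Offset 0: leading byte 0x39 = 00111001 → 1-byte char #1 = 39.
Offset 1: leading byte 0xE2 = 11100010 → 3-byte char #2 = E2 B3 81.
Offset 4: leading byte 0xE7 = 11100111 → 3-byte char #3 = E7 B6 90.
Offset 7: leading byte 0x77 = 01110111 → 1-byte char #4 = 77.
Offset 8: leading byte 0xF0 = 11110000 → 4-byte char #5 = F0 90 8D 8A.
Offset 12: leading byte 0xE3 = 11100011 → 3-byte char #6 = E3 A3 80.
Offset 15: leading byte 0xF3 = 11110011 → 4-byte char #7 = F3 BC 8D B1.
Offset 19: leading byte 0xE5 = 11100101 → 3-byte char #8 = E5 AD 86.
Offset 22: leading byte 0xF0 = 11110000 → 4-byte char #9 = F0 AD 97 85.
Offset 26: leading byte 0xF3 = 11110011 → 4-byte char #10 = F3 BF 9D 81.
Offset 30: leading byte 0xF2 = 11110010 → 4-byte char #11 = F2 9F 9D BC.
Leading byte 0xF2 = 11110010 matches 11110xxx → 4-byte sequence.
Byte 1: 0xF2 = 11110010, payload 010 (3 bits).
Byte 2: 0x9F = 10011111 (10xxxxxx ✓), payload 011111.
Byte 3: 0x9D = 10011101 (10xxxxxx ✓), payload 011101.
Byte 4: 0xBC = 10111100 (10xxxxxx ✓), payload 111100.
Concatenate: 010011111011101111100 = 0x9F77C (21 bits → U+9F77C).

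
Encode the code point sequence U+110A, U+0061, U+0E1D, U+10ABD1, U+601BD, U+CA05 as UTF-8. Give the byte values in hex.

U+110A: 3-byte form → E1 84 8A.
U+0061: 1-byte form → 61.
U+0E1D: 3-byte form → E0 B8 9D.
U+10ABD1: 4-byte form → F4 8A AF 91.
U+601BD: 4-byte form → F1 A0 86 BD.
U+CA05: 3-byte form → EC A8 85.
Concatenated (18 bytes): E1 84 8A 61 E0 B8 9D F4 8A AF 91 F1 A0 86 BD EC A8 85.

E1 84 8A 61 E0 B8 9D F4 8A AF 91 F1 A0 86 BD EC A8 85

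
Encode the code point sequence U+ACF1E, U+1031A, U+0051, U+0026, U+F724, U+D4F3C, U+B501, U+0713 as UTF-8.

U+ACF1E: 4-byte form → F2 AC BC 9E.
U+1031A: 4-byte form → F0 90 8C 9A.
U+0051: 1-byte form → 51.
U+0026: 1-byte form → 26.
U+F724: 3-byte form → EF 9C A4.
U+D4F3C: 4-byte form → F3 94 BC BC.
U+B501: 3-byte form → EB 94 81.
U+0713: 2-byte form → DC 93.
Concatenated (22 bytes): F2 AC BC 9E F0 90 8C 9A 51 26 EF 9C A4 F3 94 BC BC EB 94 81 DC 93.

F2 AC BC 9E F0 90 8C 9A 51 26 EF 9C A4 F3 94 BC BC EB 94 81 DC 93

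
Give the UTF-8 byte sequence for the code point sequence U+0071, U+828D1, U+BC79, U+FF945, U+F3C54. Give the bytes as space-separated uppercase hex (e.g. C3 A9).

71 F2 82 A3 91 EB B1 B9 F3 BF A5 85 F3 B3 B1 94

U+0071: 1-byte form → 71.
U+828D1: 4-byte form → F2 82 A3 91.
U+BC79: 3-byte form → EB B1 B9.
U+FF945: 4-byte form → F3 BF A5 85.
U+F3C54: 4-byte form → F3 B3 B1 94.
Concatenated (16 bytes): 71 F2 82 A3 91 EB B1 B9 F3 BF A5 85 F3 B3 B1 94.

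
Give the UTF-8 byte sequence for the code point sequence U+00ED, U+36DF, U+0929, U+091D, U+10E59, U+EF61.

U+00ED: 2-byte form → C3 AD.
U+36DF: 3-byte form → E3 9B 9F.
U+0929: 3-byte form → E0 A4 A9.
U+091D: 3-byte form → E0 A4 9D.
U+10E59: 4-byte form → F0 90 B9 99.
U+EF61: 3-byte form → EE BD A1.
Concatenated (18 bytes): C3 AD E3 9B 9F E0 A4 A9 E0 A4 9D F0 90 B9 99 EE BD A1.

C3 AD E3 9B 9F E0 A4 A9 E0 A4 9D F0 90 B9 99 EE BD A1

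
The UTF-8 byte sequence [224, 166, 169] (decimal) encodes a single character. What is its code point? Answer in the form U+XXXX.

Leading byte 0xE0 = 11100000 matches 1110xxxx → 3-byte sequence.
Byte 1: 0xE0 = 11100000, payload 0000 (4 bits).
Byte 2: 0xA6 = 10100110 (10xxxxxx ✓), payload 100110.
Byte 3: 0xA9 = 10101001 (10xxxxxx ✓), payload 101001.
Concatenate: 0000100110101001 = 0x9A9 (16 bits → U+09A9).

U+09A9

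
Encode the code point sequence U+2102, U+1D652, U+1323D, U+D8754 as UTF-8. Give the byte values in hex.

U+2102: 3-byte form → E2 84 82.
U+1D652: 4-byte form → F0 9D 99 92.
U+1323D: 4-byte form → F0 93 88 BD.
U+D8754: 4-byte form → F3 98 9D 94.
Concatenated (15 bytes): E2 84 82 F0 9D 99 92 F0 93 88 BD F3 98 9D 94.

E2 84 82 F0 9D 99 92 F0 93 88 BD F3 98 9D 94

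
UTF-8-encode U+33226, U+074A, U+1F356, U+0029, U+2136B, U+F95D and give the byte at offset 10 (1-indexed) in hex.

0x96

1-indexed offset 10 is 0-indexed offset 9.
U+33226 → 4-byte form F0 B3 88 A6 at offsets 0–3.
U+074A → 2-byte form DD 8A at offsets 4–5.
U+1F356 → 4-byte form F0 9F 8D 96 at offsets 6–9.
Offset 9 falls in char 3's range; it's byte 4 of F0 9F 8D 96 = 0x96.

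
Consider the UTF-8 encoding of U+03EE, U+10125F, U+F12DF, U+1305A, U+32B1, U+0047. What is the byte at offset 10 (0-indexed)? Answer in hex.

U+03EE → 2-byte form CF AE at offsets 0–1.
U+10125F → 4-byte form F4 81 89 9F at offsets 2–5.
U+F12DF → 4-byte form F3 B1 8B 9F at offsets 6–9.
U+1305A → 4-byte form F0 93 81 9A at offsets 10–13.
Offset 10 falls in char 4's range; it's byte 1 of F0 93 81 9A = 0xF0.

0xF0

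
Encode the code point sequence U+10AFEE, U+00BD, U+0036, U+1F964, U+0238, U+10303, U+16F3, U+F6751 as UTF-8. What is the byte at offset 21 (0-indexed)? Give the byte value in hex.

0xB6

U+10AFEE → 4-byte form F4 8A BF AE at offsets 0–3.
U+00BD → 2-byte form C2 BD at offsets 4–5.
U+0036 → 1-byte form 36 at offsets 6–6.
U+1F964 → 4-byte form F0 9F A5 A4 at offsets 7–10.
U+0238 → 2-byte form C8 B8 at offsets 11–12.
U+10303 → 4-byte form F0 90 8C 83 at offsets 13–16.
U+16F3 → 3-byte form E1 9B B3 at offsets 17–19.
U+F6751 → 4-byte form F3 B6 9D 91 at offsets 20–23.
Offset 21 falls in char 8's range; it's byte 2 of F3 B6 9D 91 = 0xB6.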